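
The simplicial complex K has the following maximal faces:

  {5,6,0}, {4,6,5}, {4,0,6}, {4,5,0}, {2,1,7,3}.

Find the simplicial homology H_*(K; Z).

H_0 ≅ Z^2,  H_1 = 0,  H_2 ≅ Z,  H_3 = 0.

Order the vertices as 0 < 1 < 2 < 3 < 4 < 5 < 6 < 7. Listing each simplex with vertices in this order, K has dimension 3 with simplices:

  0-simplices (8): [0], [1], [2], [3], [4], [5], [6], [7]
  1-simplices (12): [0,4], [0,5], [0,6], [1,2], [1,3], [1,7], [2,3], [2,7], [3,7], [4,5], [4,6], [5,6]
  2-simplices (8): [0,4,5], [0,4,6], [0,5,6], [1,2,3], [1,2,7], [1,3,7], [2,3,7], [4,5,6]
  3-simplices (1): [1,2,3,7]

giving chain groups C_0 ≅ Z^8, C_1 ≅ Z^12, C_2 ≅ Z^8, C_3 ≅ Z^1.

∂_1: C_1 → C_0 maps an edge to its endpoints' difference, ∂[p,q] = q − p.
The resulting 8×12 matrix has rank 6, and its Smith normal form has invariant factors (1,1,1,1,1,1).

The boundary map ∂_2: C_2 → C_1 acts by ∂[p,q,r] = [q,r] − [p,r] + [p,q]. For instance
  ∂[1,3,7] = [3,7] − [1,7] + [1,3],
  ∂[0,5,6] = [5,6] − [0,6] + [0,5].
The resulting 12×8 matrix has rank 6, and its Smith normal form has invariant factors (1,1,1,1,1,1).

The boundary map ∂_3: C_3 → C_2 sends each 3-simplex σ to the alternating sum Σ_i (−1)^i (σ with its i-th vertex removed). For instance
  ∂[1,2,3,7] = [2,3,7] − [1,3,7] + [1,2,7] − [1,2,3].
The 8×1 boundary matrix has rank 1 and Smith normal form diag(1).

Now H_k = ker ∂_k / im ∂_{k+1}, so:

  H_0: rank C_0 − rank ∂_1 = 8 − 6 = 2, and the invariant factors of ∂_1 are all 1, so H_0 = Z^2.
  H_1: rank ker ∂_1 − rank ∂_2 = (12 − 6) − 6 = 0, and the invariant factors of ∂_2 are all 1, so H_1 = 0.
  H_2: rank ker ∂_2 − rank ∂_3 = (8 − 6) − 1 = 1, and the invariant factors of ∂_3 are all 1, so H_2 = Z.
  H_3: rank ker ∂_3 − rank ∂_4 = (1 − 1) − 0 = 0, and there is no ∂_4, so H_3 = 0.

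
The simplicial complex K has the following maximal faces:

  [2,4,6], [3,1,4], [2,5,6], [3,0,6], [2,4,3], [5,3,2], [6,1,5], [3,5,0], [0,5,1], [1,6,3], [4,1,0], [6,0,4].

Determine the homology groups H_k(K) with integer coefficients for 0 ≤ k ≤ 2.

Order the vertices as 0 < 1 < 2 < 3 < 4 < 5 < 6. Listing each simplex with vertices in this order, K has dimension 2 with simplices:

  0-simplices (7): [0], [1], [2], [3], [4], [5], [6]
  1-simplices (18): [0,1], [0,3], [0,4], [0,5], [0,6], [1,3], [1,4], [1,5], [1,6], [2,3], [2,4], [2,5], [2,6], [3,4], [3,5], [3,6], [4,6], [5,6]
  2-simplices (12): [0,1,4], [0,1,5], [0,3,5], [0,3,6], [0,4,6], [1,3,4], [1,3,6], [1,5,6], [2,3,4], [2,3,5], [2,4,6], [2,5,6]

giving chain groups C_0 ≅ Z^7, C_1 ≅ Z^18, C_2 ≅ Z^12.

The boundary map ∂_1: C_1 → C_0 maps an edge to its endpoints' difference, ∂[p,q] = q − p.
As a 7×18 matrix over Z this has rank 6, with invariant factors (1,1,1,1,1,1).

The boundary map ∂_2: C_2 → C_1 sends each 2-simplex [p,q,r] to [q,r] − [p,r] + [p,q]. For instance
  ∂[0,1,4] = [1,4] − [0,4] + [0,1],
  ∂[2,3,5] = [3,5] − [2,5] + [2,3].
The 18×12 boundary matrix has rank 12 and Smith normal form diag(1,1,1,1,1,1,1,1,1,1,1,2).

Computing H_k = (kernel of ∂_k) / (image of ∂_{k+1}):

  H_0: rank C_0 − rank ∂_1 = 7 − 6 = 1, and the invariant factors of ∂_1 are all 1, so H_0 ≅ Z.
  H_1: rank ker ∂_1 − rank ∂_2 = (18 − 6) − 12 = 0, and ∂_2 has invariant factor 2 > 1, so H_1 ≅ Z/2Z.
  H_2: rank ker ∂_2 − rank ∂_3 = (12 − 12) − 0 = 0, and there is no ∂_3, so H_2 ≅ 0.

H_0 ≅ Z,  H_1 ≅ Z/2Z,  H_2 = 0.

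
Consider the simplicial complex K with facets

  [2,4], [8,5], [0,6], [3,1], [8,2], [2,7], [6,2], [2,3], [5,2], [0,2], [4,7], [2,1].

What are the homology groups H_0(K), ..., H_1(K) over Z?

K has 9 vertices, 12 edges.
rank ∂_0 = 0, rank ∂_1 = 8 ⇒ b_0 = 9 − 0 − 8 = 1; all invariant factors of ∂_1 are 1 so no torsion. So H_0 ≅ Z.
rank ∂_1 = 8, rank ∂_2 = 0 ⇒ b_1 = 12 − 8 − 0 = 4. So H_1 ≅ Z^4.

H_0 ≅ Z,  H_1 ≅ Z^4.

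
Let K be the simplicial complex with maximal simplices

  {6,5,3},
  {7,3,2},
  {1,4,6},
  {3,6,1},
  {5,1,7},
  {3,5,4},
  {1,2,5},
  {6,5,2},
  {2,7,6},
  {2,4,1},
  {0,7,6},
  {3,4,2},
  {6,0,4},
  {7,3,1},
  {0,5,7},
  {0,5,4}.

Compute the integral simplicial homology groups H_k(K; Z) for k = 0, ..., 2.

H_0 = Z,  H_1 = Z^2,  H_2 = Z.

K has 8 vertices, 24 edges, 16 triangles.
rank ∂_0 = 0, rank ∂_1 = 7 ⇒ b_0 = 8 − 0 − 7 = 1; all invariant factors of ∂_1 are 1 so no torsion. So H_0 = Z.
rank ∂_1 = 7, rank ∂_2 = 15 ⇒ b_1 = 24 − 7 − 15 = 2; all invariant factors of ∂_2 are 1 so no torsion. So H_1 = Z^2.
rank ∂_2 = 15, rank ∂_3 = 0 ⇒ b_2 = 16 − 15 − 0 = 1. So H_2 = Z.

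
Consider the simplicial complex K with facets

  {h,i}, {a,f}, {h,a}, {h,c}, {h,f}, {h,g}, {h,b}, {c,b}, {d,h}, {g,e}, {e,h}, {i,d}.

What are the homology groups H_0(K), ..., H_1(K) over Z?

H_0 ≅ Z,  H_1 ≅ Z^4.

We work with the vertex ordering a < b < c < d < e < f < g < h < i. The simplices of K, each written with vertices in increasing order, are:

  0-simplices (9): a, b, c, d, e, f, g, h, i
  1-simplices (12): af, ah, bc, bh, ch, dh, di, eg, eh, fh, gh, hi

giving chain groups C_0 ≅ Z^9, C_1 ≅ Z^12.

The boundary map ∂_1: C_1 → C_0 sends each edge [p,q] (with p < q) to q − p. For instance
  ∂ah = h − a.
This gives a 9×12 integer matrix of rank 8; reducing to Smith normal form yields diagonal entries (1,1,1,1,1,1,1,1).

Now H_k = ker ∂_k / im ∂_{k+1}, so:

  H_0: rank C_0 − rank ∂_1 = 9 − 8 = 1, and the invariant factors of ∂_1 are all 1, so H_0 ≅ Z.
  H_1: rank ker ∂_1 − rank ∂_2 = (12 − 8) − 0 = 4, and there is no ∂_2, so H_1 ≅ Z^4.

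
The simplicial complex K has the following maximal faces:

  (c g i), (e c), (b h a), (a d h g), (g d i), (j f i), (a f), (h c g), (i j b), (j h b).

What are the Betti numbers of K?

b_0 = 1, b_1 = 2, b_2 = 0, b_3 = 0.

Take the total order a < b < c < d < e < f < g < h < i < j on the vertex set. Then K (dimension 3) consists of the simplices:

  0-simplices (10): a, b, c, d, e, f, g, h, i, j
  1-simplices (21): ab, ad, af, ag, ah, bh, bi, bj, ce, cg, ch, ci, dg, dh, di, fi, fj, gh, gi, hj, ij
  2-simplices (11): abh, adg, adh, agh, bhj, bij, cgh, cgi, dgh, dgi, fij
  3-simplices (1): adgh

so the chain groups are C_0 ≅ Z^10, C_1 ≅ Z^21, C_2 ≅ Z^11, C_3 ≅ Z^1.

The boundary map ∂_1: C_1 → C_0 sends each edge [p,q] (with p < q) to q − p. For instance
  ∂ce = e − c.
This gives a 10×21 integer matrix of rank 9; reducing to Smith normal form yields diagonal entries (1,1,1,1,1,1,1,1,1).

The boundary map ∂_2: C_2 → C_1 acts by ∂[p,q,r] = [q,r] − [p,r] + [p,q]. For instance
  ∂bij = ij − bj + bi,
  ∂agh = gh − ah + ag.
The 21×11 boundary matrix has rank 10 and Smith normal form diag(1,1,1,1,1,1,1,1,1,1).

∂_3: C_3 → C_2 sends each 3-simplex σ to the alternating sum Σ_i (−1)^i (σ with its i-th vertex removed). For instance
  ∂adgh = dgh − agh + adh − adg.
The 11×1 boundary matrix has rank 1 and Smith normal form diag(1).

Computing H_k = (kernel of ∂_k) / (image of ∂_{k+1}):

  H_0: rank C_0 − rank ∂_1 = 10 − 9 = 1, and the invariant factors of ∂_1 are all 1, so H_0 ≅ Z.
  H_1: rank ker ∂_1 − rank ∂_2 = (21 − 9) − 10 = 2, and the invariant factors of ∂_2 are all 1, so H_1 ≅ Z^2.
  H_2: rank ker ∂_2 − rank ∂_3 = (11 − 10) − 1 = 0, and the invariant factors of ∂_3 are all 1, so H_2 ≅ 0.
  H_3: rank ker ∂_3 − rank ∂_4 = (1 − 1) − 0 = 0, and there is no ∂_4, so H_3 ≅ 0.

Hence the Betti numbers are b_0 = 1, b_1 = 2, b_2 = 0, b_3 = 0.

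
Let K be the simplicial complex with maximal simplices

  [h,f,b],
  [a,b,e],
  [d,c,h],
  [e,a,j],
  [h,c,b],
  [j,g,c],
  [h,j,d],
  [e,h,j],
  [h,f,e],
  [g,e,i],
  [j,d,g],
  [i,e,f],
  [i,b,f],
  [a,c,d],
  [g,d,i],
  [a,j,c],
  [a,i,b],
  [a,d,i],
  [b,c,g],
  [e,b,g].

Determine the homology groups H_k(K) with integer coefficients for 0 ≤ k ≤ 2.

H_0 = Z,  H_1 = Z ⊕ Z/2,  H_2 = 0.

We work with the vertex ordering a < b < c < d < e < f < g < h < i < j. The simplices of K, each written with vertices in increasing order, are:

  0-simplices (10): a, b, c, d, e, f, g, h, i, j
  1-simplices (30): ab, ac, ad, ae, ai, aj, bc, be, bf, bg, bh, bi, cd, cg, ch, cj, dg, dh, di, dj, ef, eg, eh, ei, ej, fh, fi, gi, gj, hj
  2-simplices (20): abe, abi, acd, acj, adi, aej, bcg, bch, beg, bfh, bfi, cdh, cgj, dgi, dgj, dhj, efh, efi, egi, ehj

so the chain groups are C_0 ≅ Z^10, C_1 ≅ Z^30, C_2 ≅ Z^20.

Boundary ∂_1: C_1 → C_0 is given by ∂[p,q] = [q] − [p].
This gives a 10×30 integer matrix of rank 9; reducing to Smith normal form yields diagonal entries (1,1,1,1,1,1,1,1,1).

∂_2: C_2 → C_1 sends each 2-simplex [p,q,r] to [q,r] − [p,r] + [p,q]. For instance
  ∂aej = ej − aj + ae,
  ∂dhj = hj − dj + dh.
As a 30×20 matrix over Z this has rank 20, with invariant factors (1,1,1,1,1,1,1,1,1,1,1,1,1,1,1,1,1,1,1,2).

Computing H_k = (kernel of ∂_k) / (image of ∂_{k+1}):

  H_0: rank C_0 − rank ∂_1 = 10 − 9 = 1, and the invariant factors of ∂_1 are all 1, so H_0 ≅ Z.
  H_1: rank ker ∂_1 − rank ∂_2 = (30 − 9) − 20 = 1, and ∂_2 has invariant factor 2 > 1, so H_1 ≅ Z ⊕ Z/2.
  H_2: rank ker ∂_2 − rank ∂_3 = (20 − 20) − 0 = 0, and there is no ∂_3, so H_2 ≅ 0.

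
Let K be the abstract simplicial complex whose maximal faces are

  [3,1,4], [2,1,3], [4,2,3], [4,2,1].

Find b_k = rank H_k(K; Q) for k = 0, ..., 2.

Order the vertices as 1 < 2 < 3 < 4. Listing each simplex with vertices in this order, K has dimension 2 with simplices:

  0-simplices (4): [1], [2], [3], [4]
  1-simplices (6): [1,2], [1,3], [1,4], [2,3], [2,4], [3,4]
  2-simplices (4): [1,2,3], [1,2,4], [1,3,4], [2,3,4]

giving chain groups C_0 ≅ Z^4, C_1 ≅ Z^6, C_2 ≅ Z^4.

Boundary ∂_1: C_1 → C_0 maps an edge to its endpoints' difference, ∂[p,q] = q − p. For instance
  ∂[1,2] = [2] − [1].
The 4×6 boundary matrix has rank 3 and Smith normal form diag(1,1,1).

The boundary map ∂_2: C_2 → C_1 sends each 2-simplex [p,q,r] to [q,r] − [p,r] + [p,q]. For instance
  ∂[2,3,4] = [3,4] − [2,4] + [2,3],
  ∂[1,3,4] = [3,4] − [1,4] + [1,3].
The resulting 6×4 matrix has rank 3, and its Smith normal form has invariant factors (1,1,1).

Computing H_k = (kernel of ∂_k) / (image of ∂_{k+1}):

  H_0: rank C_0 − rank ∂_1 = 4 − 3 = 1, and the invariant factors of ∂_1 are all 1, so H_0 ≅ Z.
  H_1: rank ker ∂_1 − rank ∂_2 = (6 − 3) − 3 = 0, and the invariant factors of ∂_2 are all 1, so H_1 ≅ 0.
  H_2: rank ker ∂_2 − rank ∂_3 = (4 − 3) − 0 = 1, and there is no ∂_3, so H_2 ≅ Z.

Hence the Betti numbers are b_0 = 1, b_1 = 0, b_2 = 1.

b_0 = 1, b_1 = 0, b_2 = 1.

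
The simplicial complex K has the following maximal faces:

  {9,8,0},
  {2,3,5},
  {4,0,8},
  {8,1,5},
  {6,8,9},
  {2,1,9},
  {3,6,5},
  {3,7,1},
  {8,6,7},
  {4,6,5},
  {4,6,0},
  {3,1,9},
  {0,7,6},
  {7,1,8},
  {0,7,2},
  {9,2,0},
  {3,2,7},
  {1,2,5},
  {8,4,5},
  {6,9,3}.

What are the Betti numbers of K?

We work with the vertex ordering 0 < 1 < 2 < 3 < 4 < 5 < 6 < 7 < 8 < 9. The simplices of K, each written with vertices in increasing order, are:

  0-simplices (10): [0], [1], [2], [3], [4], [5], [6], [7], [8], [9]
  1-simplices (30): (30 of them)
  2-simplices (20): (20 of them)

giving chain groups C_0 ≅ Z^10, C_1 ≅ Z^30, C_2 ≅ Z^20.

The boundary map ∂_1: C_1 → C_0 sends each edge [p,q] (with p < q) to q − p. For instance
  ∂[0,2] = [2] − [0].
The resulting 10×30 matrix has rank 9, and its Smith normal form has invariant factors (1,1,1,1,1,1,1,1,1).

∂_2: C_2 → C_1 sends each 2-simplex [p,q,r] to [q,r] − [p,r] + [p,q]. For instance
  ∂[0,2,7] = [2,7] − [0,7] + [0,2],
  ∂[0,4,8] = [4,8] − [0,8] + [0,4].
This gives a 30×20 integer matrix of rank 20; reducing to Smith normal form yields diagonal entries (1,1,1,1,1,1,1,1,1,1,1,1,1,1,1,1,1,1,1,2).

From H_k ≅ ker(∂_k) / im(∂_{k+1}) we obtain:

  H_0: rank C_0 − rank ∂_1 = 10 − 9 = 1, and the invariant factors of ∂_1 are all 1, so H_0 = Z.
  H_1: rank ker ∂_1 − rank ∂_2 = (30 − 9) − 20 = 1, and ∂_2 has invariant factor 2 > 1, so H_1 = Z ⊕ Z_2.
  H_2: rank ker ∂_2 − rank ∂_3 = (20 − 20) − 0 = 0, and there is no ∂_3, so H_2 = 0.

As a check, the Euler characteristic is 10 − 30 + 20 = 0, which agrees with 1 − 1 + 0 = 0.

Hence the Betti numbers are b_0 = 1, b_1 = 1, b_2 = 0.

b_0 = 1, b_1 = 1, b_2 = 0.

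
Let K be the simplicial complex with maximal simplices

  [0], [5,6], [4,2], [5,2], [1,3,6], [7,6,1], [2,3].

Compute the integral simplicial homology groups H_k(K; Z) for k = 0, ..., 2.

K has 8 vertices, 9 edges, 2 triangles.
rank ∂_0 = 0, rank ∂_1 = 6 ⇒ b_0 = 8 − 0 − 6 = 2; all invariant factors of ∂_1 are 1 so no torsion. So H_0 = Z^2.
rank ∂_1 = 6, rank ∂_2 = 2 ⇒ b_1 = 9 − 6 − 2 = 1; all invariant factors of ∂_2 are 1 so no torsion. So H_1 = Z.
rank ∂_2 = 2, rank ∂_3 = 0 ⇒ b_2 = 2 − 2 − 0 = 0. So H_2 = 0.

H_0 = Z^2,  H_1 = Z,  H_2 = 0.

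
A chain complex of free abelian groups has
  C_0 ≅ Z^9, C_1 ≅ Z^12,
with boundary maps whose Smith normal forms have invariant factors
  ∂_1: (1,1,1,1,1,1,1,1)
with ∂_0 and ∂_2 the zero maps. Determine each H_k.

H_0 = Z,  H_1 = Z^4.

H_0: b_0 = 9 − 0 − 8 = 1; torsion from ∂_1 factors > 1: none. So H_0 = Z.
H_1: b_1 = 12 − 8 − 0 = 4; torsion from ∂_2 factors > 1: none. So H_1 = Z^4.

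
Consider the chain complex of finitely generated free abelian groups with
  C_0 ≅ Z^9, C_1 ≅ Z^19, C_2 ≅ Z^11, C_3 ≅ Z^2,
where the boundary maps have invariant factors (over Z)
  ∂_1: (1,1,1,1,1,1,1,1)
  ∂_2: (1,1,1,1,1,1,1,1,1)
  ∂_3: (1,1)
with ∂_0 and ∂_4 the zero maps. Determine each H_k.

H_0 = Z,  H_1 = Z^2,  H_2 = 0,  H_3 = 0.

H_0: b_0 = 9 − 0 − 8 = 1; torsion from ∂_1 factors > 1: none. So H_0 = Z.
H_1: b_1 = 19 − 8 − 9 = 2; torsion from ∂_2 factors > 1: none. So H_1 = Z^2.
H_2: b_2 = 11 − 9 − 2 = 0; torsion from ∂_3 factors > 1: none. So H_2 = 0.
H_3: b_3 = 2 − 2 − 0 = 0; torsion from ∂_4 factors > 1: none. So H_3 = 0.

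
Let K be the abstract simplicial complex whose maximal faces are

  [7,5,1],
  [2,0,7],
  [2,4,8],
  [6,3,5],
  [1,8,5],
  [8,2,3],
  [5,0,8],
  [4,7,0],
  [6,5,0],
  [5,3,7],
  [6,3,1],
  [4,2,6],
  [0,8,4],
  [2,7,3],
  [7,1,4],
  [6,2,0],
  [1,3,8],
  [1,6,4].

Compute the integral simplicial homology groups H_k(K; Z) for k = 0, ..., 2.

H_0 = Z,  H_1 = Z ⊕ Z_2,  H_2 = 0.

We work with the vertex ordering 0 < 1 < 2 < 3 < 4 < 5 < 6 < 7 < 8. The simplices of K, each written with vertices in increasing order, are:

  0-simplices (9): [0], [1], [2], [3], [4], [5], [6], [7], [8]
  1-simplices (27): (27 of them)
  2-simplices (18): [0,2,6], [0,2,7], [0,4,7], [0,4,8], [0,5,6], [0,5,8], [1,3,6], [1,3,8], [1,4,6], [1,4,7], [1,5,7], [1,5,8], [2,3,7], [2,3,8], [2,4,6], [2,4,8], [3,5,6], [3,5,7]

so the chain groups are C_0 ≅ Z^9, C_1 ≅ Z^27, C_2 ≅ Z^18.

The boundary map ∂_1: C_1 → C_0 maps an edge to its endpoints' difference, ∂[p,q] = q − p. For instance
  ∂[3,7] = [7] − [3].
This gives a 9×27 integer matrix of rank 8; reducing to Smith normal form yields diagonal entries (1,1,1,1,1,1,1,1).

∂_2: C_2 → C_1 sends each 2-simplex [p,q,r] to [q,r] − [p,r] + [p,q]. For instance
  ∂[2,4,6] = [4,6] − [2,6] + [2,4],
  ∂[1,3,6] = [3,6] − [1,6] + [1,3].
The 27×18 boundary matrix has rank 18 and Smith normal form diag(1,1,1,1,1,1,1,1,1,1,1,1,1,1,1,1,1,2).

Now H_k = ker ∂_k / im ∂_{k+1}, so:

  H_0: rank C_0 − rank ∂_1 = 9 − 8 = 1, and the invariant factors of ∂_1 are all 1, so H_0 = Z.
  H_1: rank ker ∂_1 − rank ∂_2 = (27 − 8) − 18 = 1, and ∂_2 has invariant factor 2 > 1, so H_1 = Z ⊕ Z_2.
  H_2: rank ker ∂_2 − rank ∂_3 = (18 − 18) − 0 = 0, and there is no ∂_3, so H_2 = 0.

As a check, the Euler characteristic is 9 − 27 + 18 = 0, which agrees with 1 − 1 + 0 = 0.
(K is a triangulation of the Klein bottle.)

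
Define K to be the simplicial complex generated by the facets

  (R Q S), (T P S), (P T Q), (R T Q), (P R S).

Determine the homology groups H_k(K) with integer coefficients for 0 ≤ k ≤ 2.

We work with the vertex ordering P < Q < R < S < T. The simplices of K, each written with vertices in increasing order, are:

  0-simplices (5): P, Q, R, S, T
  1-simplices (10): PQ, PR, PS, PT, QR, QS, QT, RS, RT, ST
  2-simplices (5): PQT, PRS, PST, QRS, QRT

giving chain groups C_0 ≅ Z^5, C_1 ≅ Z^10, C_2 ≅ Z^5.

Boundary ∂_1: C_1 → C_0 sends each edge [p,q] (with p < q) to q − p. For instance
  ∂ST = T − S.
The resulting 5×10 matrix has rank 4, and its Smith normal form has invariant factors (1,1,1,1).

The boundary map ∂_2: C_2 → C_1 sends each 2-simplex [p,q,r] to [q,r] − [p,r] + [p,q]. For instance
  ∂PST = ST − PT + PS,
  ∂QRS = RS − QS + QR.
As a 10×5 matrix over Z this has rank 5, with invariant factors (1,1,1,1,1).

Computing H_k = (kernel of ∂_k) / (image of ∂_{k+1}):

  H_0: rank C_0 − rank ∂_1 = 5 − 4 = 1, and the invariant factors of ∂_1 are all 1, so H_0 ≅ Z.
  H_1: rank ker ∂_1 − rank ∂_2 = (10 − 4) − 5 = 1, and the invariant factors of ∂_2 are all 1, so H_1 ≅ Z.
  H_2: rank ker ∂_2 − rank ∂_3 = (5 − 5) − 0 = 0, and there is no ∂_3, so H_2 ≅ 0.

H_0 ≅ Z,  H_1 ≅ Z,  H_2 = 0.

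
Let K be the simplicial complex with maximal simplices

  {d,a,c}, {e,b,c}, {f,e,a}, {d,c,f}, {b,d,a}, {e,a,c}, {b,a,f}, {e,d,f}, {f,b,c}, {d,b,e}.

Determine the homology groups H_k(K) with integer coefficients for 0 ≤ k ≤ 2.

H_0 = Z,  H_1 = Z/2,  H_2 = 0.

Order the vertices as a < b < c < d < e < f. Listing each simplex with vertices in this order, K has dimension 2 with simplices:

  0-simplices (6): a, b, c, d, e, f
  1-simplices (15): ab, ac, ad, ae, af, bc, bd, be, bf, cd, ce, cf, de, df, ef
  2-simplices (10): abd, abf, acd, ace, aef, bce, bcf, bde, cdf, def

so the chain groups are C_0 ≅ Z^6, C_1 ≅ Z^15, C_2 ≅ Z^10.

Boundary ∂_1: C_1 → C_0 is given by ∂[p,q] = [q] − [p]. For instance
  ∂bc = c − b.
As a 6×15 matrix over Z this has rank 5, with invariant factors (1,1,1,1,1).

The boundary map ∂_2: C_2 → C_1 maps a triangle to the signed sum of its edges. For instance
  ∂bde = de − be + bd,
  ∂bcf = cf − bf + bc.
The 15×10 boundary matrix has rank 10 and Smith normal form diag(1,1,1,1,1,1,1,1,1,2).

From H_k ≅ ker(∂_k) / im(∂_{k+1}) we obtain:

  H_0: rank C_0 − rank ∂_1 = 6 − 5 = 1, and the invariant factors of ∂_1 are all 1, so H_0 ≅ Z.
  H_1: rank ker ∂_1 − rank ∂_2 = (15 − 5) − 10 = 0, and ∂_2 has invariant factor 2 > 1, so H_1 ≅ Z/2.
  H_2: rank ker ∂_2 − rank ∂_3 = (10 − 10) − 0 = 0, and there is no ∂_3, so H_2 ≅ 0.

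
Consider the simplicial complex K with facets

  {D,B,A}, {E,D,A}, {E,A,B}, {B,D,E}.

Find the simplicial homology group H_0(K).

Take the total order A < B < D < E on the vertex set. Then K (dimension 2) consists of the simplices:

  0-simplices (4): A, B, D, E
  1-simplices (6): AB, AD, AE, BD, BE, DE
  2-simplices (4): ABD, ABE, ADE, BDE

so the chain groups are C_0 ≅ Z^4, C_1 ≅ Z^6, C_2 ≅ Z^4.

Boundary ∂_1: C_1 → C_0 sends each edge [p,q] (with p < q) to q − p. For instance
  ∂AD = D − A.
The 4×6 boundary matrix has rank 3 and Smith normal form diag(1,1,1).

Boundary ∂_2: C_2 → C_1 maps a triangle to the signed sum of its edges. For instance
  ∂ABE = BE − AE + AB,
  ∂BDE = DE − BE + BD.
As a 6×4 matrix over Z this has rank 3, with invariant factors (1,1,1).

Now H_k = ker ∂_k / im ∂_{k+1}, so:

  H_0: rank C_0 − rank ∂_1 = 4 − 3 = 1, and the invariant factors of ∂_1 are all 1, so H_0 = Z.

H_0 = Z.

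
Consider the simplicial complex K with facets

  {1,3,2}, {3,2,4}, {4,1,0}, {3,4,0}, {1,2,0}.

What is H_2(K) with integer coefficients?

H_2 ≅ 0.

K has 5 vertices, 10 edges, 5 triangles.
rank ∂_2 = 5, rank ∂_3 = 0 ⇒ b_2 = 5 − 5 − 0 = 0. So H_2 = 0.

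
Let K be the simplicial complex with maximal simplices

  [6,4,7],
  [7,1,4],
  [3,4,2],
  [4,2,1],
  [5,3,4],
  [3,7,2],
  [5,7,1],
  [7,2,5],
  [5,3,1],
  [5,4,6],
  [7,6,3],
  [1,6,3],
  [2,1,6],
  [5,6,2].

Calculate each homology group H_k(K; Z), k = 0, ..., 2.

H_0 ≅ Z,  H_1 ≅ Z^2,  H_2 ≅ Z.

Fix the vertex order 1 < 2 < 3 < 4 < 5 < 6 < 7 and write every simplex with vertices in increasing order. Then dim K = 2 and the simplices of K are:

  0-simplices (7): [1], [2], [3], [4], [5], [6], [7]
  1-simplices (21): [1,2], [1,3], [1,4], [1,5], [1,6], [1,7], [2,3], [2,4], [2,5], [2,6], [2,7], [3,4], [3,5], [3,6], [3,7], [4,5], [4,6], [4,7], [5,6], [5,7], [6,7]
  2-simplices (14): [1,2,4], [1,2,6], [1,3,5], [1,3,6], [1,4,7], [1,5,7], [2,3,4], [2,3,7], [2,5,6], [2,5,7], [3,4,5], [3,6,7], [4,5,6], [4,6,7]

so the chain groups are C_0 ≅ Z^7, C_1 ≅ Z^21, C_2 ≅ Z^14.

∂_1: C_1 → C_0 maps an edge to its endpoints' difference, ∂[p,q] = q − p.
This gives a 7×21 integer matrix of rank 6; reducing to Smith normal form yields diagonal entries (1,1,1,1,1,1).

The boundary map ∂_2: C_2 → C_1 acts by ∂[p,q,r] = [q,r] − [p,r] + [p,q]. For instance
  ∂[1,4,7] = [4,7] − [1,7] + [1,4],
  ∂[1,5,7] = [5,7] − [1,7] + [1,5].
This gives a 21×14 integer matrix of rank 13; reducing to Smith normal form yields diagonal entries (1,1,1,1,1,1,1,1,1,1,1,1,1).

Now H_k = ker ∂_k / im ∂_{k+1}, so:

  H_0: rank C_0 − rank ∂_1 = 7 − 6 = 1, and the invariant factors of ∂_1 are all 1, so H_0 = Z.
  H_1: rank ker ∂_1 − rank ∂_2 = (21 − 6) − 13 = 2, and the invariant factors of ∂_2 are all 1, so H_1 = Z^2.
  H_2: rank ker ∂_2 − rank ∂_3 = (14 − 13) − 0 = 1, and there is no ∂_3, so H_2 = Z.

(K is a triangulation of the torus T^2.)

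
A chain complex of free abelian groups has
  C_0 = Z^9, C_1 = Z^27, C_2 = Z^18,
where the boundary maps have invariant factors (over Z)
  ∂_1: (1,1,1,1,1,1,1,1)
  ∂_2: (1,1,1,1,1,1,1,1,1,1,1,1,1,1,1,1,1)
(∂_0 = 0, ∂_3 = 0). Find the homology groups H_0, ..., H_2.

H_0 ≅ Z,  H_1 ≅ Z^2,  H_2 ≅ Z.

H_0: b_0 = 9 − 0 − 8 = 1; torsion from ∂_1 factors > 1: none. So H_0 ≅ Z.
H_1: b_1 = 27 − 8 − 17 = 2; torsion from ∂_2 factors > 1: none. So H_1 ≅ Z^2.
H_2: b_2 = 18 − 17 − 0 = 1; torsion from ∂_3 factors > 1: none. So H_2 ≅ Z.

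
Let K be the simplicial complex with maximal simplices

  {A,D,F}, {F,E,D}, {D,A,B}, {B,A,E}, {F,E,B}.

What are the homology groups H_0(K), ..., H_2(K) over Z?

Fix the vertex order A < B < D < E < F and write every simplex with vertices in increasing order. Then dim K = 2 and the simplices of K are:

  0-simplices (5): A, B, D, E, F
  1-simplices (10): AB, AD, AE, AF, BD, BE, BF, DE, DF, EF
  2-simplices (5): ABD, ABE, ADF, BEF, DEF

Hence C_0 ≅ Z^5, C_1 ≅ Z^10, C_2 ≅ Z^5.

∂_1: C_1 → C_0 maps an edge to its endpoints' difference, ∂[p,q] = q − p. For instance
  ∂DF = F − D.
The resulting 5×10 matrix has rank 4, and its Smith normal form has invariant factors (1,1,1,1).

The boundary map ∂_2: C_2 → C_1 acts by ∂[p,q,r] = [q,r] − [p,r] + [p,q]. For instance
  ∂DEF = EF − DF + DE,
  ∂ADF = DF − AF + AD.
This gives a 10×5 integer matrix of rank 5; reducing to Smith normal form yields diagonal entries (1,1,1,1,1).

Reading off H_k = ker ∂_k / im ∂_{k+1}:

  H_0: rank C_0 − rank ∂_1 = 5 − 4 = 1, and the invariant factors of ∂_1 are all 1, so H_0 = Z.
  H_1: rank ker ∂_1 − rank ∂_2 = (10 − 4) − 5 = 1, and the invariant factors of ∂_2 are all 1, so H_1 = Z.
  H_2: rank ker ∂_2 − rank ∂_3 = (5 − 5) − 0 = 0, and there is no ∂_3, so H_2 = 0.

H_0 ≅ Z,  H_1 ≅ Z,  H_2 = 0.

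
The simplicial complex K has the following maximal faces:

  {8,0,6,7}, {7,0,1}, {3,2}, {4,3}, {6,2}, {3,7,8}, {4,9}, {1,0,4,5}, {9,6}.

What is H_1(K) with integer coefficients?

H_1 ≅ Z^3.

Fix the vertex order 0 < 1 < 2 < 3 < 4 < 5 < 6 < 7 < 8 < 9 and write every simplex with vertices in increasing order. Then dim K = 3 and the simplices of K are:

  0-simplices (10): [0], [1], [2], [3], [4], [5], [6], [7], [8], [9]
  1-simplices (20): [0,1], [0,4], [0,5], [0,6], [0,7], [0,8], [1,4], [1,5], [1,7], [2,3], [2,6], [3,4], [3,7], [3,8], [4,5], [4,9], [6,7], [6,8], [6,9], [7,8]
  2-simplices (10): [0,1,4], [0,1,5], [0,1,7], [0,4,5], [0,6,7], [0,6,8], [0,7,8], [1,4,5], [3,7,8], [6,7,8]
  3-simplices (2): [0,1,4,5], [0,6,7,8]

so the chain groups are C_0 ≅ Z^10, C_1 ≅ Z^20, C_2 ≅ Z^10, C_3 ≅ Z^2.

∂_1: C_1 → C_0 is given by ∂[p,q] = [q] − [p]. For instance
  ∂[0,1] = [1] − [0].
The 10×20 boundary matrix has rank 9 and Smith normal form diag(1,1,1,1,1,1,1,1,1).

∂_2: C_2 → C_1 acts by ∂[p,q,r] = [q,r] − [p,r] + [p,q]. For instance
  ∂[1,4,5] = [4,5] − [1,5] + [1,4],
  ∂[0,6,7] = [6,7] − [0,7] + [0,6].
As a 20×10 matrix over Z this has rank 8, with invariant factors (1,1,1,1,1,1,1,1).

The boundary map ∂_3: C_3 → C_2 sends each 3-simplex σ to the alternating sum Σ_i (−1)^i (σ with its i-th vertex removed). For instance
  ∂[0,6,7,8] = [6,7,8] − [0,7,8] + [0,6,8] − [0,6,7],
  ∂[0,1,4,5] = [1,4,5] − [0,4,5] + [0,1,5] − [0,1,4].
This gives a 10×2 integer matrix of rank 2; reducing to Smith normal form yields diagonal entries (1,1).

Reading off H_k = ker ∂_k / im ∂_{k+1}:

  H_1: rank ker ∂_1 − rank ∂_2 = (20 − 9) − 8 = 3, and the invariant factors of ∂_2 are all 1, so H_1 ≅ Z^3.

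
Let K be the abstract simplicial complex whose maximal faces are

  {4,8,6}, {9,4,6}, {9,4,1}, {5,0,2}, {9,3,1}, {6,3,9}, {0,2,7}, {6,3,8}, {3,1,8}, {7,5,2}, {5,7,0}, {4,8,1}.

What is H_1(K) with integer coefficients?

H_1 = 0.

Take the total order 0 < 1 < 2 < 3 < 4 < 5 < 6 < 7 < 8 < 9 on the vertex set. Then K (dimension 2) consists of the simplices:

  0-simplices (10): [0], [1], [2], [3], [4], [5], [6], [7], [8], [9]
  1-simplices (18): [0,2], [0,5], [0,7], [1,3], [1,4], [1,8], [1,9], [2,5], [2,7], [3,6], [3,8], [3,9], [4,6], [4,8], [4,9], [5,7], [6,8], [6,9]
  2-simplices (12): [0,2,5], [0,2,7], [0,5,7], [1,3,8], [1,3,9], [1,4,8], [1,4,9], [2,5,7], [3,6,8], [3,6,9], [4,6,8], [4,6,9]

so the chain groups are C_0 ≅ Z^10, C_1 ≅ Z^18, C_2 ≅ Z^12.

The boundary map ∂_1: C_1 → C_0 maps an edge to its endpoints' difference, ∂[p,q] = q − p. For instance
  ∂[2,5] = [5] − [2].
As a 10×18 matrix over Z this has rank 8, with invariant factors (1,1,1,1,1,1,1,1).

Boundary ∂_2: C_2 → C_1 maps a triangle to the signed sum of its edges. For instance
  ∂[3,6,8] = [6,8] − [3,8] + [3,6],
  ∂[3,6,9] = [6,9] − [3,9] + [3,6].
The resulting 18×12 matrix has rank 10, and its Smith normal form has invariant factors (1,1,1,1,1,1,1,1,1,1).

Now H_k = ker ∂_k / im ∂_{k+1}, so:

  H_1: rank ker ∂_1 − rank ∂_2 = (18 − 8) − 10 = 0, and the invariant factors of ∂_2 are all 1, so H_1 = 0.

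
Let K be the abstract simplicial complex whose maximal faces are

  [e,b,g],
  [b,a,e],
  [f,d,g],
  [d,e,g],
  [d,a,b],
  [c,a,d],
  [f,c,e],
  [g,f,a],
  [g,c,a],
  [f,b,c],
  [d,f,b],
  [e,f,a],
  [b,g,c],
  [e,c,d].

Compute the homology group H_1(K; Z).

H_1 = Z^2.

K has 7 vertices, 21 edges, 14 triangles.
rank ∂_1 = 6, rank ∂_2 = 13 ⇒ b_1 = 21 − 6 − 13 = 2; all invariant factors of ∂_2 are 1 so no torsion. So H_1 ≅ Z^2.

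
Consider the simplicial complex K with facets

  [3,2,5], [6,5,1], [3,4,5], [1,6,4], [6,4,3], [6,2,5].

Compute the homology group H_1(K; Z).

Order the vertices as 1 < 2 < 3 < 4 < 5 < 6. Listing each simplex with vertices in this order, K has dimension 2 with simplices:

  0-simplices (6): [1], [2], [3], [4], [5], [6]
  1-simplices (12): [1,4], [1,5], [1,6], [2,3], [2,5], [2,6], [3,4], [3,5], [3,6], [4,5], [4,6], [5,6]
  2-simplices (6): [1,4,6], [1,5,6], [2,3,5], [2,5,6], [3,4,5], [3,4,6]

giving chain groups C_0 ≅ Z^6, C_1 ≅ Z^12, C_2 ≅ Z^6.

Boundary ∂_1: C_1 → C_0 is given by ∂[p,q] = [q] − [p]. For instance
  ∂[2,3] = [3] − [2].
This gives a 6×12 integer matrix of rank 5; reducing to Smith normal form yields diagonal entries (1,1,1,1,1).

The boundary map ∂_2: C_2 → C_1 maps a triangle to the signed sum of its edges. For instance
  ∂[2,5,6] = [5,6] − [2,6] + [2,5],
  ∂[3,4,6] = [4,6] − [3,6] + [3,4].
As a 12×6 matrix over Z this has rank 6, with invariant factors (1,1,1,1,1,1).

Reading off H_k = ker ∂_k / im ∂_{k+1}:

  H_1: rank ker ∂_1 − rank ∂_2 = (12 − 5) − 6 = 1, and the invariant factors of ∂_2 are all 1, so H_1 = Z.

H_1 = Z.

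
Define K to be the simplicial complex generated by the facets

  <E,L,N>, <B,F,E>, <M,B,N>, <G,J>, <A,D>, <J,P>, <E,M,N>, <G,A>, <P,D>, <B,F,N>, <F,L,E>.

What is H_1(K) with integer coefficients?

Take the total order A < B < D < E < F < G < J < L < M < N < P on the vertex set. Then K (dimension 2) consists of the simplices:

  0-simplices (11): A, B, D, E, F, G, J, L, M, N, P
  1-simplices (17): AD, AG, BE, BF, BM, BN, DP, EF, EL, EM, EN, FL, FN, GJ, JP, LN, MN
  2-simplices (6): BEF, BFN, BMN, EFL, ELN, EMN

Hence C_0 ≅ Z^11, C_1 ≅ Z^17, C_2 ≅ Z^6.

Boundary ∂_1: C_1 → C_0 sends each edge [p,q] (with p < q) to q − p. For instance
  ∂EF = F − E.
As a 11×17 matrix over Z this has rank 9, with invariant factors (1,1,1,1,1,1,1,1,1).

∂_2: C_2 → C_1 acts by ∂[p,q,r] = [q,r] − [p,r] + [p,q]. For instance
  ∂EFL = FL − EL + EF,
  ∂BMN = MN − BN + BM.
As a 17×6 matrix over Z this has rank 6, with invariant factors (1,1,1,1,1,1).

Reading off H_k = ker ∂_k / im ∂_{k+1}:

  H_1: rank ker ∂_1 − rank ∂_2 = (17 − 9) − 6 = 2, and the invariant factors of ∂_2 are all 1, so H_1 = Z^2.

H_1 = Z^2.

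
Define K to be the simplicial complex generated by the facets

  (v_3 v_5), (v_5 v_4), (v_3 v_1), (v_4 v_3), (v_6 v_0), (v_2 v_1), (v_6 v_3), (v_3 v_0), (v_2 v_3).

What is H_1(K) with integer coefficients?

Fix the vertex order v_0 < v_1 < v_2 < v_3 < v_4 < v_5 < v_6 and write every simplex with vertices in increasing order. Then dim K = 1 and the simplices of K are:

  0-simplices (7): [v_0], [v_1], [v_2], [v_3], [v_4], [v_5], [v_6]
  1-simplices (9): [v_0,v_3], [v_0,v_6], [v_1,v_2], [v_1,v_3], [v_2,v_3], [v_3,v_4], [v_3,v_5], [v_3,v_6], [v_4,v_5]

giving chain groups C_0 ≅ Z^7, C_1 ≅ Z^9.

Boundary ∂_1: C_1 → C_0 maps an edge to its endpoints' difference, ∂[p,q] = q − p. For instance
  ∂[v_2,v_3] = [v_3] − [v_2].
As a 7×9 matrix over Z this has rank 6, with invariant factors (1,1,1,1,1,1).

From H_k ≅ ker(∂_k) / im(∂_{k+1}) we obtain:

  H_1: rank ker ∂_1 − rank ∂_2 = (9 − 6) − 0 = 3, and there is no ∂_2, so H_1 ≅ Z^3.

(K is a triangulation of a wedge of 3 circles.)

H_1 ≅ Z^3.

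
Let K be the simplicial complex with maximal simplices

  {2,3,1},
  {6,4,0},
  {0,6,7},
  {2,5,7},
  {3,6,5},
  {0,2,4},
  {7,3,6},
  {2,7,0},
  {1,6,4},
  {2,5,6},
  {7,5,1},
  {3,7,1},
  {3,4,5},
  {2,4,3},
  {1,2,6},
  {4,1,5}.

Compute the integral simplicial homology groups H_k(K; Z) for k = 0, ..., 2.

H_0 = Z,  H_1 = Z^2,  H_2 = Z.

Order the vertices as 0 < 1 < 2 < 3 < 4 < 5 < 6 < 7. Listing each simplex with vertices in this order, K has dimension 2 with simplices:

  0-simplices (8): [0], [1], [2], [3], [4], [5], [6], [7]
  1-simplices (24): (24 of them)
  2-simplices (16): [0,2,4], [0,2,7], [0,4,6], [0,6,7], [1,2,3], [1,2,6], [1,3,7], [1,4,5], [1,4,6], [1,5,7], [2,3,4], [2,5,6], [2,5,7], [3,4,5], [3,5,6], [3,6,7]

so the chain groups are C_0 ≅ Z^8, C_1 ≅ Z^24, C_2 ≅ Z^16.

Boundary ∂_1: C_1 → C_0 is given by ∂[p,q] = [q] − [p]. For instance
  ∂[4,5] = [5] − [4].
As a 8×24 matrix over Z this has rank 7, with invariant factors (1,1,1,1,1,1,1).

∂_2: C_2 → C_1 maps a triangle to the signed sum of its edges. For instance
  ∂[3,6,7] = [6,7] − [3,7] + [3,6],
  ∂[3,5,6] = [5,6] − [3,6] + [3,5].
The 24×16 boundary matrix has rank 15 and Smith normal form diag(1,1,1,1,1,1,1,1,1,1,1,1,1,1,1).

Computing H_k = (kernel of ∂_k) / (image of ∂_{k+1}):

  H_0: rank C_0 − rank ∂_1 = 8 − 7 = 1, and the invariant factors of ∂_1 are all 1, so H_0 ≅ Z.
  H_1: rank ker ∂_1 − rank ∂_2 = (24 − 7) − 15 = 2, and the invariant factors of ∂_2 are all 1, so H_1 ≅ Z^2.
  H_2: rank ker ∂_2 − rank ∂_3 = (16 − 15) − 0 = 1, and there is no ∂_3, so H_2 ≅ Z.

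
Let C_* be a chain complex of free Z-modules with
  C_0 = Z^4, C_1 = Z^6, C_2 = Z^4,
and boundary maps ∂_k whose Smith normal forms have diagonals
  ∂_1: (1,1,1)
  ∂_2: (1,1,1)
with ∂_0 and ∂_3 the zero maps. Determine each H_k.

H_0: b_0 = 4 − 0 − 3 = 1; torsion from ∂_1 factors > 1: none. So H_0 ≅ Z.
H_1: b_1 = 6 − 3 − 3 = 0; torsion from ∂_2 factors > 1: none. So H_1 ≅ 0.
H_2: b_2 = 4 − 3 − 0 = 1; torsion from ∂_3 factors > 1: none. So H_2 ≅ Z.

H_0 ≅ Z,  H_1 = 0,  H_2 ≅ Z.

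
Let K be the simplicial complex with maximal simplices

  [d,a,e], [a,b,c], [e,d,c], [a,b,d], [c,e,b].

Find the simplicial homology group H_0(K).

H_0 = Z.

Take the total order a < b < c < d < e on the vertex set. Then K (dimension 2) consists of the simplices:

  0-simplices (5): a, b, c, d, e
  1-simplices (10): ab, ac, ad, ae, bc, bd, be, cd, ce, de
  2-simplices (5): abc, abd, ade, bce, cde

so the chain groups are C_0 ≅ Z^5, C_1 ≅ Z^10, C_2 ≅ Z^5.

∂_1: C_1 → C_0 sends each edge [p,q] (with p < q) to q − p. For instance
  ∂ac = c − a.
This gives a 5×10 integer matrix of rank 4; reducing to Smith normal form yields diagonal entries (1,1,1,1).

The boundary map ∂_2: C_2 → C_1 sends each 2-simplex [p,q,r] to [q,r] − [p,r] + [p,q]. For instance
  ∂bce = ce − be + bc,
  ∂cde = de − ce + cd.
This gives a 10×5 integer matrix of rank 5; reducing to Smith normal form yields diagonal entries (1,1,1,1,1).

Computing H_k = (kernel of ∂_k) / (image of ∂_{k+1}):

  H_0: rank C_0 − rank ∂_1 = 5 − 4 = 1, and the invariant factors of ∂_1 are all 1, so H_0 ≅ Z.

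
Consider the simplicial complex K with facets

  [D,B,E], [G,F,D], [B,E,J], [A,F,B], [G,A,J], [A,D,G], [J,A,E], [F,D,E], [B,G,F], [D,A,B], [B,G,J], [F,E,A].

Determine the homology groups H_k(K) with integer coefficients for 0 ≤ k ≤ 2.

Order the vertices as A < B < D < E < F < G < J. Listing each simplex with vertices in this order, K has dimension 2 with simplices:

  0-simplices (7): A, B, D, E, F, G, J
  1-simplices (18): AB, AD, AE, AF, AG, AJ, BD, BE, BF, BG, BJ, DE, DF, DG, EF, EJ, FG, GJ
  2-simplices (12): ABD, ABF, ADG, AEF, AEJ, AGJ, BDE, BEJ, BFG, BGJ, DEF, DFG

giving chain groups C_0 ≅ Z^7, C_1 ≅ Z^18, C_2 ≅ Z^12.

Boundary ∂_1: C_1 → C_0 maps an edge to its endpoints' difference, ∂[p,q] = q − p. For instance
  ∂BD = D − B.
As a 7×18 matrix over Z this has rank 6, with invariant factors (1,1,1,1,1,1).

The boundary map ∂_2: C_2 → C_1 maps a triangle to the signed sum of its edges. For instance
  ∂AEF = EF − AF + AE,
  ∂DFG = FG − DG + DF.
This gives a 18×12 integer matrix of rank 12; reducing to Smith normal form yields diagonal entries (1,1,1,1,1,1,1,1,1,1,1,2).

Reading off H_k = ker ∂_k / im ∂_{k+1}:

  H_0: rank C_0 − rank ∂_1 = 7 − 6 = 1, and the invariant factors of ∂_1 are all 1, so H_0 ≅ Z.
  H_1: rank ker ∂_1 − rank ∂_2 = (18 − 6) − 12 = 0, and ∂_2 has invariant factor 2 > 1, so H_1 ≅ Z/2Z.
  H_2: rank ker ∂_2 − rank ∂_3 = (12 − 12) − 0 = 0, and there is no ∂_3, so H_2 ≅ 0.

As a check, the Euler characteristic is 7 − 18 + 12 = 1, which agrees with 1 − 0 + 0 = 1.

H_0 = Z,  H_1 = Z/2Z,  H_2 = 0.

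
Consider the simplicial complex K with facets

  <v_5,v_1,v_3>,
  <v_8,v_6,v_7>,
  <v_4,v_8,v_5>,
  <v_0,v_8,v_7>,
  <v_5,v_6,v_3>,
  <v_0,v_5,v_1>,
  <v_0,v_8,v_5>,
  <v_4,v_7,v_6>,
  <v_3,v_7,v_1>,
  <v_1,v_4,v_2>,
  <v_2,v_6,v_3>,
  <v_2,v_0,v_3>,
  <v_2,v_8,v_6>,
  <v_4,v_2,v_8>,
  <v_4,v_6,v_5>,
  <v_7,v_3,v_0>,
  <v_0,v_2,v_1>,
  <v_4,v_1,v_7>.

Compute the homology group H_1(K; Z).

Fix the vertex order v_0 < v_1 < v_2 < v_3 < v_4 < v_5 < v_6 < v_7 < v_8 and write every simplex with vertices in increasing order. Then dim K = 2 and the simplices of K are:

  0-simplices (9): [v_0], [v_1], [v_2], [v_3], [v_4], [v_5], [v_6], [v_7], [v_8]
  1-simplices (27): (27 of them)
  2-simplices (18): (18 of them)

so the chain groups are C_0 ≅ Z^9, C_1 ≅ Z^27, C_2 ≅ Z^18.

∂_1: C_1 → C_0 is given by ∂[p,q] = [q] − [p].
The 9×27 boundary matrix has rank 8 and Smith normal form diag(1,1,1,1,1,1,1,1).

The boundary map ∂_2: C_2 → C_1 maps a triangle to the signed sum of its edges. For instance
  ∂[v_4,v_6,v_7] = [v_6,v_7] − [v_4,v_7] + [v_4,v_6],
  ∂[v_0,v_1,v_5] = [v_1,v_5] − [v_0,v_5] + [v_0,v_1].
This gives a 27×18 integer matrix of rank 18; reducing to Smith normal form yields diagonal entries (1,1,1,1,1,1,1,1,1,1,1,1,1,1,1,1,1,2).

Computing H_k = (kernel of ∂_k) / (image of ∂_{k+1}):

  H_1: rank ker ∂_1 − rank ∂_2 = (27 − 8) − 18 = 1, and ∂_2 has invariant factor 2 > 1, so H_1 ≅ Z ⊕ Z_2.

(K is a triangulation of the Klein bottle.)

H_1 = Z ⊕ Z_2.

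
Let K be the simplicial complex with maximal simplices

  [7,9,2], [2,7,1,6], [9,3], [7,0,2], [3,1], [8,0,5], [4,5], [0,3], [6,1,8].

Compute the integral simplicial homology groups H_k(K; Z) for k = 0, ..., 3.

Take the total order 0 < 1 < 2 < 3 < 4 < 5 < 6 < 7 < 8 < 9 on the vertex set. Then K (dimension 3) consists of the simplices:

  0-simplices (10): [0], [1], [2], [3], [4], [5], [6], [7], [8], [9]
  1-simplices (19): [0,2], [0,3], [0,5], [0,7], [0,8], [1,2], [1,3], [1,6], [1,7], [1,8], [2,6], [2,7], [2,9], [3,9], [4,5], [5,8], [6,7], [6,8], [7,9]
  2-simplices (8): [0,2,7], [0,5,8], [1,2,6], [1,2,7], [1,6,7], [1,6,8], [2,6,7], [2,7,9]
  3-simplices (1): [1,2,6,7]

Hence C_0 ≅ Z^10, C_1 ≅ Z^19, C_2 ≅ Z^8, C_3 ≅ Z^1.

The boundary map ∂_1: C_1 → C_0 maps an edge to its endpoints' difference, ∂[p,q] = q − p.
The 10×19 boundary matrix has rank 9 and Smith normal form diag(1,1,1,1,1,1,1,1,1).

The boundary map ∂_2: C_2 → C_1 maps a triangle to the signed sum of its edges. For instance
  ∂[1,6,7] = [6,7] − [1,7] + [1,6],
  ∂[0,5,8] = [5,8] − [0,8] + [0,5].
The resulting 19×8 matrix has rank 7, and its Smith normal form has invariant factors (1,1,1,1,1,1,1).

Boundary ∂_3: C_3 → C_2 sends each 3-simplex σ to the alternating sum Σ_i (−1)^i (σ with its i-th vertex removed). For instance
  ∂[1,2,6,7] = [2,6,7] − [1,6,7] + [1,2,7] − [1,2,6].
The resulting 8×1 matrix has rank 1, and its Smith normal form has invariant factors (1).

Computing H_k = (kernel of ∂_k) / (image of ∂_{k+1}):

  H_0: rank C_0 − rank ∂_1 = 10 − 9 = 1, and the invariant factors of ∂_1 are all 1, so H_0 ≅ Z.
  H_1: rank ker ∂_1 − rank ∂_2 = (19 − 9) − 7 = 3, and the invariant factors of ∂_2 are all 1, so H_1 ≅ Z^3.
  H_2: rank ker ∂_2 − rank ∂_3 = (8 − 7) − 1 = 0, and the invariant factors of ∂_3 are all 1, so H_2 ≅ 0.
  H_3: rank ker ∂_3 − rank ∂_4 = (1 − 1) − 0 = 0, and there is no ∂_4, so H_3 ≅ 0.

H_0 ≅ Z,  H_1 ≅ Z^3,  H_2 = 0,  H_3 = 0.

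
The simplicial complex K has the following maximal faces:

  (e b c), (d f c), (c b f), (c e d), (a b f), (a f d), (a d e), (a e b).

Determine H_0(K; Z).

Order the vertices as a < b < c < d < e < f. Listing each simplex with vertices in this order, K has dimension 2 with simplices:

  0-simplices (6): a, b, c, d, e, f
  1-simplices (12): ab, ad, ae, af, bc, be, bf, cd, ce, cf, de, df
  2-simplices (8): abe, abf, ade, adf, bce, bcf, cde, cdf

Hence C_0 ≅ Z^6, C_1 ≅ Z^12, C_2 ≅ Z^8.

Boundary ∂_1: C_1 → C_0 sends each edge [p,q] (with p < q) to q − p.
The 6×12 boundary matrix has rank 5 and Smith normal form diag(1,1,1,1,1).

The boundary map ∂_2: C_2 → C_1 acts by ∂[p,q,r] = [q,r] − [p,r] + [p,q]. For instance
  ∂adf = df − af + ad,
  ∂cde = de − ce + cd.
The 12×8 boundary matrix has rank 7 and Smith normal form diag(1,1,1,1,1,1,1).

From H_k ≅ ker(∂_k) / im(∂_{k+1}) we obtain:

  H_0: rank C_0 − rank ∂_1 = 6 − 5 = 1, and the invariant factors of ∂_1 are all 1, so H_0 ≅ Z.

H_0 = Z.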